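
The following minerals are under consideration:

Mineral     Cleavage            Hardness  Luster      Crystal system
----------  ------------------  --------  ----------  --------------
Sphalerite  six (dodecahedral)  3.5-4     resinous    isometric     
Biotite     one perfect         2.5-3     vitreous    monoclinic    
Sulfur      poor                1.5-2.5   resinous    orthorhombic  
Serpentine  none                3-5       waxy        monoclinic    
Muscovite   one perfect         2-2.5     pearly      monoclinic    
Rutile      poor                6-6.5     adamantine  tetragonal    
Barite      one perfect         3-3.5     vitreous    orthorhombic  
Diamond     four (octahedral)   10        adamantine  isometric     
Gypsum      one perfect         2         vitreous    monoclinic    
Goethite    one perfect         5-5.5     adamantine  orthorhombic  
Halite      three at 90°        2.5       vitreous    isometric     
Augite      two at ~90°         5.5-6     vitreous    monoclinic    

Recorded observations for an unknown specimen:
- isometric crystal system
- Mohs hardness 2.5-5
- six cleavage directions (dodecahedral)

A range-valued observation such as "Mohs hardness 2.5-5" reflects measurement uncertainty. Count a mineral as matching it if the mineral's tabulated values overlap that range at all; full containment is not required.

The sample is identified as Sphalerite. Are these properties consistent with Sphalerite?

Isometric crystal system — is consistent with Sphalerite (isometric system).
Mohs hardness 2.5-5 — is consistent with Sphalerite (hardness 3.5-4).
Six cleavage directions (dodecahedral) — is consistent with Sphalerite (cleavage six (dodecahedral)).
Every observed property is compatible with the reference values for Sphalerite.

Yes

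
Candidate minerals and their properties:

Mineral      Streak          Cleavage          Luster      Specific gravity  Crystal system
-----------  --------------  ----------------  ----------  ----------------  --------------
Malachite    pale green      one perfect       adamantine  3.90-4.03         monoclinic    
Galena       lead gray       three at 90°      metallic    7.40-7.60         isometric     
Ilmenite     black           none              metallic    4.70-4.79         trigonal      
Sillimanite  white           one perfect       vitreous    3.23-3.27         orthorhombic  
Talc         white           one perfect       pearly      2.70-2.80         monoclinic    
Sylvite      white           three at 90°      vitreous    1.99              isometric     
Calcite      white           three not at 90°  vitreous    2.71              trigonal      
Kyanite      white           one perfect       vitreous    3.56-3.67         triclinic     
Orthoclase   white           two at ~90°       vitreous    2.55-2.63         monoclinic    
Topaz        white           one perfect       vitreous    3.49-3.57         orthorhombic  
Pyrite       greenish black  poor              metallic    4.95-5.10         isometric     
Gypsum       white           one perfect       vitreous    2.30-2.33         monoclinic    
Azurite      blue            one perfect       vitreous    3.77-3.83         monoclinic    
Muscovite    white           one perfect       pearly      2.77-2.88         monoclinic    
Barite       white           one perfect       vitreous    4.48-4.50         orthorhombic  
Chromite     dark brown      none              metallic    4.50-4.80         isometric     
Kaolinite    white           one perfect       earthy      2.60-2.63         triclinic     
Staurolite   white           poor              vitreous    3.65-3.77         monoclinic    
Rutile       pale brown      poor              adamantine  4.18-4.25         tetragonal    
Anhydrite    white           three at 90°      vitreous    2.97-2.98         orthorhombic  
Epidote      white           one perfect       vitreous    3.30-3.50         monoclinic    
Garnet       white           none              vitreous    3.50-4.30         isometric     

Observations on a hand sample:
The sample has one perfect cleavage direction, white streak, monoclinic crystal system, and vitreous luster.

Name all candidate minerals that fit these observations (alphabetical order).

Epidote, Gypsum

One perfect cleavage direction: Malachite, Sillimanite, Talc, Kyanite, Topaz, Gypsum, Azurite, Muscovite, Barite, Kaolinite, Epidote remain.
White streak eliminates Malachite, Azurite.
Monoclinic crystal system: only Talc, Gypsum, Muscovite, Epidote remain.
Vitreous luster is inconsistent with Talc, Muscovite.
Consistent with every observation: Epidote, Gypsum.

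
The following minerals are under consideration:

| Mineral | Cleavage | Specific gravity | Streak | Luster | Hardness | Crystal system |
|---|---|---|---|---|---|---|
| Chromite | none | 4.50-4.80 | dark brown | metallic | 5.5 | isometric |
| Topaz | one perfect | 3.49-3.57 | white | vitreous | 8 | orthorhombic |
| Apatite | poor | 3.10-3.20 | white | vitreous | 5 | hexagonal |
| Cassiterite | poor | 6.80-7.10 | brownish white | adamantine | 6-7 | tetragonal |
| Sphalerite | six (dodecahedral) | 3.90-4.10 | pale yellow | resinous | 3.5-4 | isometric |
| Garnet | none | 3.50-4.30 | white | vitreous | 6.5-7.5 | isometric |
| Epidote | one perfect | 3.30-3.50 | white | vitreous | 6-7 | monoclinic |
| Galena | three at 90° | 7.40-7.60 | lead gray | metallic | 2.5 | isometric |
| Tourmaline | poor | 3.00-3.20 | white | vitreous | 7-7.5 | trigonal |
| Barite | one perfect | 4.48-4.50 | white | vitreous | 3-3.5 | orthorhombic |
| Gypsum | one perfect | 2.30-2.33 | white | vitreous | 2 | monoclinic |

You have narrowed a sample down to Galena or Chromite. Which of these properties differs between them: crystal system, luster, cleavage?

cleavage

Crystal system: both isometric — same for both.
Luster: both metallic — same for both.
Cleavage: Galena three at 90°, Chromite none — different.
Cleavage is the diagnostic property here.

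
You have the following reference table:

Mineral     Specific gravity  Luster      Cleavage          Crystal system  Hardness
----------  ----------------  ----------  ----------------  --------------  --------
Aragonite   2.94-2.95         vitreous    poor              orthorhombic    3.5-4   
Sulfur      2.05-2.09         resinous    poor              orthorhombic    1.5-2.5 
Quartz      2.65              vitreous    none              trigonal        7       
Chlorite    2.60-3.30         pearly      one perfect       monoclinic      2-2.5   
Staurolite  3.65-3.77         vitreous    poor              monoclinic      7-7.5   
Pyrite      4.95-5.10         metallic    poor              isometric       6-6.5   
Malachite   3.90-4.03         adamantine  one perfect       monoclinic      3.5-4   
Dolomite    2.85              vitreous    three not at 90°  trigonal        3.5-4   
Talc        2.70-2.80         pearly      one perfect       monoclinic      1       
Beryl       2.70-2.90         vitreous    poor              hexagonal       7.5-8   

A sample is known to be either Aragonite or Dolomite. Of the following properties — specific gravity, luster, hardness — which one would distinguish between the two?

specific gravity

Specific gravity: Aragonite 2.94-2.95, Dolomite 2.85 — these differ.
Luster: both vitreous — identical.
Hardness: both 3.5-4 — identical.
Only specific gravity differs between Aragonite and Dolomite among the listed tests.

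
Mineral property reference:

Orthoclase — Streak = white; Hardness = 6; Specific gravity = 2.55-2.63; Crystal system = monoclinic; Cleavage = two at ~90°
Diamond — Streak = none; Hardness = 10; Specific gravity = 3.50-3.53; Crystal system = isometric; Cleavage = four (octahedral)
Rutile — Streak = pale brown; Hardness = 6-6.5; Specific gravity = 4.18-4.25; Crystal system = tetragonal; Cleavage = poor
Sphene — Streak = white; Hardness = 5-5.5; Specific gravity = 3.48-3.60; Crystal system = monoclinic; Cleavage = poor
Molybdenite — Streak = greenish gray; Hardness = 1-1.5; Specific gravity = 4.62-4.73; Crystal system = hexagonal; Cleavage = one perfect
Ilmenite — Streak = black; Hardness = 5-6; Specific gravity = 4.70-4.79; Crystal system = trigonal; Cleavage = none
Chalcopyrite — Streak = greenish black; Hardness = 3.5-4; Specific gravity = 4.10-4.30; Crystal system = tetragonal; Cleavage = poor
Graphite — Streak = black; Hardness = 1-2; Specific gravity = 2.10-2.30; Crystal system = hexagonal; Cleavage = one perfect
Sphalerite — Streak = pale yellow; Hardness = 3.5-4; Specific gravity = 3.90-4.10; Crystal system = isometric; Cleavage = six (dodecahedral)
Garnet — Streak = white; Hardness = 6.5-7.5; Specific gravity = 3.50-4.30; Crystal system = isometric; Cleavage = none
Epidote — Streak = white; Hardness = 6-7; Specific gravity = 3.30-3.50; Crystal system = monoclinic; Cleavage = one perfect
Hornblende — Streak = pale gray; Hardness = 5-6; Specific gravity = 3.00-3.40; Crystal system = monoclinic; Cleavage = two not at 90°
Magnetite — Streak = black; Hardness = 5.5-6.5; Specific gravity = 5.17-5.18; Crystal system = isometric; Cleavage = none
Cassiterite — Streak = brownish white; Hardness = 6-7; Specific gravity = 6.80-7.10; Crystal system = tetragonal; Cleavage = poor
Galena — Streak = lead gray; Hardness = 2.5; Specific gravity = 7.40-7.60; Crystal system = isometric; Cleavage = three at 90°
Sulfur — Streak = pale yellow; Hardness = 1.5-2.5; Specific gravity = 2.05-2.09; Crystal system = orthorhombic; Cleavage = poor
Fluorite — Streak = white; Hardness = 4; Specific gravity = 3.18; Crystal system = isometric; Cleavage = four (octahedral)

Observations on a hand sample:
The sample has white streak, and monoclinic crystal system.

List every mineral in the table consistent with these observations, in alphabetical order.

Epidote, Orthoclase, Sphene

White streak — Orthoclase, Sphene, Garnet, Epidote, Fluorite remain.
Monoclinic crystal system is inconsistent with Garnet, Fluorite.
Consistent with every observation: Epidote, Orthoclase, Sphene.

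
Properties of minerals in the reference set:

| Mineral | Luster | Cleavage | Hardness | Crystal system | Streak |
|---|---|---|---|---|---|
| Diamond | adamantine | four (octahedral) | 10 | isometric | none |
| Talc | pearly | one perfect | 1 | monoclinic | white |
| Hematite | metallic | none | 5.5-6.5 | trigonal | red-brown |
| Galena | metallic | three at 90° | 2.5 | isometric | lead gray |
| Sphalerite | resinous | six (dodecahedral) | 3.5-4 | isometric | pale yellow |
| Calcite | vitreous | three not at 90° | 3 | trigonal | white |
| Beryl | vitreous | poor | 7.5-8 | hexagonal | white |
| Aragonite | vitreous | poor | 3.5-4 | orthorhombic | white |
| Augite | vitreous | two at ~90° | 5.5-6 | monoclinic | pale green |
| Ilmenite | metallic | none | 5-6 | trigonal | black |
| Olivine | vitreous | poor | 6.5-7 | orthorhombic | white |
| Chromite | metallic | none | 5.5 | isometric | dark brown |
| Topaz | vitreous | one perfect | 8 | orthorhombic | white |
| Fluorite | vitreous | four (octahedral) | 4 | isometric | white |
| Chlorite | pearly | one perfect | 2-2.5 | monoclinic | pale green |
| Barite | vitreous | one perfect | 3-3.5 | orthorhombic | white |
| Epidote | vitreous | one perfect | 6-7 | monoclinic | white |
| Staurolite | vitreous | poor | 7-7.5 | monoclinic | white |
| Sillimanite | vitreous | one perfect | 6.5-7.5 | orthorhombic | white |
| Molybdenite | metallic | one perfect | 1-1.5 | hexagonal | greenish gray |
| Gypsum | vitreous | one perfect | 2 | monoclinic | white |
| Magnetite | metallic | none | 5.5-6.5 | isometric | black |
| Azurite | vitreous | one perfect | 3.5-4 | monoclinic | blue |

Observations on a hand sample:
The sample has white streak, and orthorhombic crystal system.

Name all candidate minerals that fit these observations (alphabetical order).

White streak — leaves Talc, Calcite, Beryl, Aragonite, Olivine, Topaz, Fluorite, Barite, Epidote, Staurolite, Sillimanite, Gypsum.
Orthorhombic crystal system — narrows the field to Aragonite, Olivine, Topaz, Barite, Sillimanite.
The minerals that satisfy all observations are Aragonite, Barite, Olivine, Sillimanite, Topaz.

Aragonite, Barite, Olivine, Sillimanite, Topaz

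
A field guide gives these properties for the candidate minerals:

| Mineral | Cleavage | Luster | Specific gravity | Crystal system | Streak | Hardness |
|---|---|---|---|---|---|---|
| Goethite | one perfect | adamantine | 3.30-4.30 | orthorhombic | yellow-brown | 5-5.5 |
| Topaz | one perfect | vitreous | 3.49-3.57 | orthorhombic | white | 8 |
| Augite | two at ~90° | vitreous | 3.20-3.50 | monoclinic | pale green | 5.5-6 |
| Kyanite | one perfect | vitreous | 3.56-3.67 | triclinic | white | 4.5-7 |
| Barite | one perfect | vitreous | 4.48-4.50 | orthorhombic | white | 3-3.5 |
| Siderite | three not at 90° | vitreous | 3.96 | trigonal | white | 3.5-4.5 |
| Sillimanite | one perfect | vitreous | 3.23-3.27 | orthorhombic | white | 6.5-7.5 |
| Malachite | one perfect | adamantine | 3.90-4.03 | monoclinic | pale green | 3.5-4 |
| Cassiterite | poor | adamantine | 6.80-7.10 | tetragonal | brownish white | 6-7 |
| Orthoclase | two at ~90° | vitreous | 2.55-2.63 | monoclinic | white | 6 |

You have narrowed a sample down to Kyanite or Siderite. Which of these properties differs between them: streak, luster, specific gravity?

Streak: both white — no difference.
Luster: both vitreous — no difference.
Specific gravity: Kyanite 3.56-3.67, Siderite 3.96 — different.
Specific gravity is the diagnostic property here.

specific gravity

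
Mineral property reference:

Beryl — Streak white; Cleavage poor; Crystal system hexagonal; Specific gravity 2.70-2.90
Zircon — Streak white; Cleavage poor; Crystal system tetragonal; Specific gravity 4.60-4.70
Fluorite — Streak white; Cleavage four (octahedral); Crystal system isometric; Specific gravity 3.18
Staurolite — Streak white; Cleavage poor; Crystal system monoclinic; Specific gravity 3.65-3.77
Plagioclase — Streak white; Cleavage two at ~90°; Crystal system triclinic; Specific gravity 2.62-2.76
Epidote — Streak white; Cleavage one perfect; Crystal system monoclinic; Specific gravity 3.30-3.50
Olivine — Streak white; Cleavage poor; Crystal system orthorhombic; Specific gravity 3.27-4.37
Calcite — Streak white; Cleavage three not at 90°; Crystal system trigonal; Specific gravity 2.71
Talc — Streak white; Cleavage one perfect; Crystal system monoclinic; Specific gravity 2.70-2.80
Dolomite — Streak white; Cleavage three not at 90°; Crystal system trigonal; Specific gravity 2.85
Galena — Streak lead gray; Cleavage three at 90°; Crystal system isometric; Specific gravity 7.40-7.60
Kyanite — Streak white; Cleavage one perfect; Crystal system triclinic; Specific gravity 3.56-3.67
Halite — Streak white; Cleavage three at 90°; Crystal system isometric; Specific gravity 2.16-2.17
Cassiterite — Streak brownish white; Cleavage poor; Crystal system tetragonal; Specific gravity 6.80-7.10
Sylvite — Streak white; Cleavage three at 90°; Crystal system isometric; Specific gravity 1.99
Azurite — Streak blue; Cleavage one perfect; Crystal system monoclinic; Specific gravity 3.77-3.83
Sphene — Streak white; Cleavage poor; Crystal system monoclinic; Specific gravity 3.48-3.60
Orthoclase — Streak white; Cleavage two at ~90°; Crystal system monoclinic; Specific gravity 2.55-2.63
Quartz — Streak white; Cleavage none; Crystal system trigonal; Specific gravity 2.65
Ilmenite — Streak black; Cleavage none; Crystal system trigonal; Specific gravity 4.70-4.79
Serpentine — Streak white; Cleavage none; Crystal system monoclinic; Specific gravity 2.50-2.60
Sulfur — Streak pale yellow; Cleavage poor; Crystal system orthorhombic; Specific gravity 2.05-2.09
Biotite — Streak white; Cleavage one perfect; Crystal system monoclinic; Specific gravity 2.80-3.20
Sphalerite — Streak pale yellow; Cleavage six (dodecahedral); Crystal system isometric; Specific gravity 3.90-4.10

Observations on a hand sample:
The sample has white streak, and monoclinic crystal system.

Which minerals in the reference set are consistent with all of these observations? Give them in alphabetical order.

White streak rules out Galena, Cassiterite, Azurite, Ilmenite, Sulfur, Sphalerite.
Monoclinic crystal system — only Staurolite, Epidote, Talc, Sphene, Orthoclase, Serpentine, Biotite remain.
Consistent with every observation: Biotite, Epidote, Orthoclase, Serpentine, Sphene, Staurolite, Talc.

Biotite, Epidote, Orthoclase, Serpentine, Sphene, Staurolite, Talc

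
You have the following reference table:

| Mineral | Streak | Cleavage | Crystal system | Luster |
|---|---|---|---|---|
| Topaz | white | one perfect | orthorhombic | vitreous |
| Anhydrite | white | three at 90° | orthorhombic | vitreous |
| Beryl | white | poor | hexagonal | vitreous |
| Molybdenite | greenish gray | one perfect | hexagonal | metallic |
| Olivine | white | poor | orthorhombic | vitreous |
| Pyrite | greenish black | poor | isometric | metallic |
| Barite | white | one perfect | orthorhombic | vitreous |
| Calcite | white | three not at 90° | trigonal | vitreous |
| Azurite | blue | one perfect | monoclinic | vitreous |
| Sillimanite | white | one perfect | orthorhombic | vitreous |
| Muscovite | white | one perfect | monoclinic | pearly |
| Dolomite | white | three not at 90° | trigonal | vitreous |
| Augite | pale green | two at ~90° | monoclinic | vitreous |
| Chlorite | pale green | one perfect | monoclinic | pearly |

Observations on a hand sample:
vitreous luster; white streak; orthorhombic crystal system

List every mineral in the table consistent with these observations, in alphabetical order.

Vitreous luster excludes Molybdenite, Pyrite, Muscovite, Chlorite.
White streak excludes Azurite, Augite.
Orthorhombic crystal system is inconsistent with Beryl, Calcite, Dolomite.
The minerals that satisfy all observations are Anhydrite, Barite, Olivine, Sillimanite, Topaz.

Anhydrite, Barite, Olivine, Sillimanite, Topaz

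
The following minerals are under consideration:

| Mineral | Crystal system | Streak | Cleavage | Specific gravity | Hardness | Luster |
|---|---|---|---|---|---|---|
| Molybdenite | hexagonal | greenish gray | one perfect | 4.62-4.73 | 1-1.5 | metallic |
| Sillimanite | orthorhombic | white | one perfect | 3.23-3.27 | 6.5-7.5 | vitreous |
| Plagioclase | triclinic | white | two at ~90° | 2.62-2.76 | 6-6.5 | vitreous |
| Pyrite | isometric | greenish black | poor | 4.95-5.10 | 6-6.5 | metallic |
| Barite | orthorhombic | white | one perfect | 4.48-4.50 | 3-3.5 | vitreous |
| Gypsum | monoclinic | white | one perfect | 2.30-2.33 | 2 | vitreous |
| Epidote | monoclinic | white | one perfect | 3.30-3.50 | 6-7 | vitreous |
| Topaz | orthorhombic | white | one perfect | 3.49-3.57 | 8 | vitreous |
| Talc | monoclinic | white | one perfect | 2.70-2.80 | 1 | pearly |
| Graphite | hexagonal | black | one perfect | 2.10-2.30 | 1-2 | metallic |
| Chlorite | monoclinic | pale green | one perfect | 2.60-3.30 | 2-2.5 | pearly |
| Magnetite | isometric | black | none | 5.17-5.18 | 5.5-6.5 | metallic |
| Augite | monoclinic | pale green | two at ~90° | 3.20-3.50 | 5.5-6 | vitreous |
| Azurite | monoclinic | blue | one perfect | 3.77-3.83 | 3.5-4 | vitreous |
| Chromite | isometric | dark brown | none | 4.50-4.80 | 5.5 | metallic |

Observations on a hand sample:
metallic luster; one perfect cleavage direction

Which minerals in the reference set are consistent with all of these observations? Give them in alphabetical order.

Graphite, Molybdenite

Metallic luster — narrows the field to Molybdenite, Pyrite, Graphite, Magnetite, Chromite.
One perfect cleavage direction — leaves Molybdenite, Graphite.
Consistent with every observation: Graphite, Molybdenite.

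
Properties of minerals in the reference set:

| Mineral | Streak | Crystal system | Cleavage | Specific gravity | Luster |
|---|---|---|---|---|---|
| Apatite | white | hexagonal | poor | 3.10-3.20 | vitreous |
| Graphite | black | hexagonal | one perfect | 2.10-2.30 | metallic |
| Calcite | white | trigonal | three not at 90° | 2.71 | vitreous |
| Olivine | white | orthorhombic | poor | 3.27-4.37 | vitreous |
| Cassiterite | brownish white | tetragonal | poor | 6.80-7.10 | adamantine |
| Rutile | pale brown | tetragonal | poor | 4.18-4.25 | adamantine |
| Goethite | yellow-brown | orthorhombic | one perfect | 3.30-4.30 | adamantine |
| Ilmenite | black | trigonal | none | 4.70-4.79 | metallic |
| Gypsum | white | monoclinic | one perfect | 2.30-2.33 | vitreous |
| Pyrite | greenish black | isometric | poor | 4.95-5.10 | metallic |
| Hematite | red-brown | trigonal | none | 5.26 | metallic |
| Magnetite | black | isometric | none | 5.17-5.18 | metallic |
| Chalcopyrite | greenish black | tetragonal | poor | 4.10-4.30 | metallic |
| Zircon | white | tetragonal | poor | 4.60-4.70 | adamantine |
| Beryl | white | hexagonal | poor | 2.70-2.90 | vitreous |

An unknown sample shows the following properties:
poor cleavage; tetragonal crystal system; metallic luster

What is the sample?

Chalcopyrite

Poor cleavage — only Apatite, Olivine, Cassiterite, Rutile, Pyrite, Chalcopyrite, Zircon, Beryl remain.
Tetragonal crystal system eliminates Apatite, Olivine, Pyrite, Beryl.
Metallic luster — narrows the field to Chalcopyrite.
Only Chalcopyrite satisfies all observations.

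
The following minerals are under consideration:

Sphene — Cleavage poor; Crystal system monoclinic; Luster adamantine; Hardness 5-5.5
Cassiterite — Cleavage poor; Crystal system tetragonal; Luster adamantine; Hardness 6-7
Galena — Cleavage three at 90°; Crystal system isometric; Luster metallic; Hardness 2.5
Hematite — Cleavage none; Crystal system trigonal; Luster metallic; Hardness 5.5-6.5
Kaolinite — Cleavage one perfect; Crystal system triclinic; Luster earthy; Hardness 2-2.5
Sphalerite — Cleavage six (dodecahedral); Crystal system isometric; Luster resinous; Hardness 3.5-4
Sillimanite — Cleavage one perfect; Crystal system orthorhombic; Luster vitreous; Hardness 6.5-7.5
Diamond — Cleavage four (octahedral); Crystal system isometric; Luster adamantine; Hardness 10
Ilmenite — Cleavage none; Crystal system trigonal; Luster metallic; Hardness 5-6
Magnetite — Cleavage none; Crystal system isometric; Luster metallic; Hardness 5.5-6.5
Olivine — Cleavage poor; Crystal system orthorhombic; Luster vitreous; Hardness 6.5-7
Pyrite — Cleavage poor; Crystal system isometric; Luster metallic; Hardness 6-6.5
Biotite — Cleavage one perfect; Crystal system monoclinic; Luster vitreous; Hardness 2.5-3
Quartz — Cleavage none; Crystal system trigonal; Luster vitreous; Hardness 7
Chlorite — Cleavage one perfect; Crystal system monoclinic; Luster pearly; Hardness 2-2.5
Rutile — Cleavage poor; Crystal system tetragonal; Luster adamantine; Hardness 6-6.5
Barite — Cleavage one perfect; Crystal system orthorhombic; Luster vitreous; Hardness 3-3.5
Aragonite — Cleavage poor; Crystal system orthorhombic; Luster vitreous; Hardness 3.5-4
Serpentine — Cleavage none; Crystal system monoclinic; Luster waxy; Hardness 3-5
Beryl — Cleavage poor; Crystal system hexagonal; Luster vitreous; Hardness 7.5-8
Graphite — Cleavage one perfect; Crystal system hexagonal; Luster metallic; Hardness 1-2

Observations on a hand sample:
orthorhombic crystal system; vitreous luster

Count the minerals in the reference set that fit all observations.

4

Orthorhombic crystal system — narrows the field to Sillimanite, Olivine, Barite, Aragonite.
Vitreous luster — every remaining candidate is consistent.
The minerals that satisfy all observations are Aragonite, Barite, Olivine, Sillimanite.
That is 4 minerals.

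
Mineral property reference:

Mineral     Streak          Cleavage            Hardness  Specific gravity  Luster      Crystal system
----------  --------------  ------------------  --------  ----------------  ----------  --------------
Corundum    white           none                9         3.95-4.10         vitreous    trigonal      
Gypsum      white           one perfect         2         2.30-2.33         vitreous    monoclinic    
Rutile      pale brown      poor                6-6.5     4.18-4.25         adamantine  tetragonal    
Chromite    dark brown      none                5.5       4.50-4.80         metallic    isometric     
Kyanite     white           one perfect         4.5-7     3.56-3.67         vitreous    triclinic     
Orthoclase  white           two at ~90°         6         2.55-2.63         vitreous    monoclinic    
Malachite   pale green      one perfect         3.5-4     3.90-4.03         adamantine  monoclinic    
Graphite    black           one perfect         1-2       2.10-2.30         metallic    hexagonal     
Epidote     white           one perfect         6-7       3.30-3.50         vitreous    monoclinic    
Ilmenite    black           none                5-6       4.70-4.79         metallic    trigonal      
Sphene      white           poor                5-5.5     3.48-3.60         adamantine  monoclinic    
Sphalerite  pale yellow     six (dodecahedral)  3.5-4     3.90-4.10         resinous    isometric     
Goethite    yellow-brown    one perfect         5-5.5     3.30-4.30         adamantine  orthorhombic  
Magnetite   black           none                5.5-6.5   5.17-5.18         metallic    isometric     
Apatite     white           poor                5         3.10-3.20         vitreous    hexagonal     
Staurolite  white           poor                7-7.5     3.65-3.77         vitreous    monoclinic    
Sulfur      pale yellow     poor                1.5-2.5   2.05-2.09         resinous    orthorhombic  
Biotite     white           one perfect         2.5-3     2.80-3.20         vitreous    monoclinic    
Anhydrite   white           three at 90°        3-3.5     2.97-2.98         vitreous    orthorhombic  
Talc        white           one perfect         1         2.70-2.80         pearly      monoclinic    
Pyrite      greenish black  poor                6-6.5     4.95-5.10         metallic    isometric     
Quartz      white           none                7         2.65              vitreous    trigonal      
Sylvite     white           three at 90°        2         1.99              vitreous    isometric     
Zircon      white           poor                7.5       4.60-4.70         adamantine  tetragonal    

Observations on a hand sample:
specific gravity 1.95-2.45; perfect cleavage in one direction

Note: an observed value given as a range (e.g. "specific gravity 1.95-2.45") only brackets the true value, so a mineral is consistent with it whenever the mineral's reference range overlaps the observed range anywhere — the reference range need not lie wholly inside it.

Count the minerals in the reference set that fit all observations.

Specific gravity 1.95-2.45: Gypsum, Graphite, Sulfur, Sylvite remain.
Perfect cleavage in one direction eliminates Sulfur, Sylvite.
The minerals that satisfy all observations are Graphite, Gypsum.
That is 2 minerals.

2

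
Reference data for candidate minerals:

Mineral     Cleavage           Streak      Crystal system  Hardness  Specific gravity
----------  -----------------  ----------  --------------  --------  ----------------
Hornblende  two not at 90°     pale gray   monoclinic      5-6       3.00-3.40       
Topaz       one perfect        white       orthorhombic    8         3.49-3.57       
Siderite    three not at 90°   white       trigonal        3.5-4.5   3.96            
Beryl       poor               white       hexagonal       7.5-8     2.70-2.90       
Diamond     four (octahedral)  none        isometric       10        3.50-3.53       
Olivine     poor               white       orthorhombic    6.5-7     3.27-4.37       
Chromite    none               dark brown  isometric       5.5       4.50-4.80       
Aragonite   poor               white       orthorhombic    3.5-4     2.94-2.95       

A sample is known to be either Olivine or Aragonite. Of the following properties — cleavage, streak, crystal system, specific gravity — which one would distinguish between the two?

specific gravity

Cleavage: both poor — same for both.
Streak: both white — same for both.
Crystal system: both orthorhombic — same for both.
Specific gravity: Olivine 3.27-4.37, Aragonite 2.94-2.95 — these differ.
Of the listed properties, specific gravity is the one that separates them.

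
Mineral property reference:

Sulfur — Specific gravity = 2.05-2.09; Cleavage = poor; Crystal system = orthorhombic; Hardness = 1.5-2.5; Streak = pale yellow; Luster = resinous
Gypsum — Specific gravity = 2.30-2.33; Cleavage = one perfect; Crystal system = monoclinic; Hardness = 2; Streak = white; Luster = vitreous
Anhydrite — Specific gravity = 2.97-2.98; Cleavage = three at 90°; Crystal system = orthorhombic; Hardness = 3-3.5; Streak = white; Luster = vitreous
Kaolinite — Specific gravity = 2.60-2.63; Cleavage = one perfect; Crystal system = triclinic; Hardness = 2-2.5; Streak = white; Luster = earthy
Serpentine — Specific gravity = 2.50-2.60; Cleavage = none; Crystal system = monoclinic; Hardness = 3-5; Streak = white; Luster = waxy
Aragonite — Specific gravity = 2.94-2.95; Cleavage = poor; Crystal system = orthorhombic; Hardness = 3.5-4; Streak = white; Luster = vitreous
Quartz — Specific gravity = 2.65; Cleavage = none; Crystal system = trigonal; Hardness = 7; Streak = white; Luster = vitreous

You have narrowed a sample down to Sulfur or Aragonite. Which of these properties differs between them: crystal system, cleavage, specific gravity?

specific gravity

Crystal system: both orthorhombic — shared.
Cleavage: both poor — shared.
Specific gravity: Sulfur 2.05-2.09, Aragonite 2.94-2.95 — these differ.
Only specific gravity differs between Sulfur and Aragonite among the listed tests.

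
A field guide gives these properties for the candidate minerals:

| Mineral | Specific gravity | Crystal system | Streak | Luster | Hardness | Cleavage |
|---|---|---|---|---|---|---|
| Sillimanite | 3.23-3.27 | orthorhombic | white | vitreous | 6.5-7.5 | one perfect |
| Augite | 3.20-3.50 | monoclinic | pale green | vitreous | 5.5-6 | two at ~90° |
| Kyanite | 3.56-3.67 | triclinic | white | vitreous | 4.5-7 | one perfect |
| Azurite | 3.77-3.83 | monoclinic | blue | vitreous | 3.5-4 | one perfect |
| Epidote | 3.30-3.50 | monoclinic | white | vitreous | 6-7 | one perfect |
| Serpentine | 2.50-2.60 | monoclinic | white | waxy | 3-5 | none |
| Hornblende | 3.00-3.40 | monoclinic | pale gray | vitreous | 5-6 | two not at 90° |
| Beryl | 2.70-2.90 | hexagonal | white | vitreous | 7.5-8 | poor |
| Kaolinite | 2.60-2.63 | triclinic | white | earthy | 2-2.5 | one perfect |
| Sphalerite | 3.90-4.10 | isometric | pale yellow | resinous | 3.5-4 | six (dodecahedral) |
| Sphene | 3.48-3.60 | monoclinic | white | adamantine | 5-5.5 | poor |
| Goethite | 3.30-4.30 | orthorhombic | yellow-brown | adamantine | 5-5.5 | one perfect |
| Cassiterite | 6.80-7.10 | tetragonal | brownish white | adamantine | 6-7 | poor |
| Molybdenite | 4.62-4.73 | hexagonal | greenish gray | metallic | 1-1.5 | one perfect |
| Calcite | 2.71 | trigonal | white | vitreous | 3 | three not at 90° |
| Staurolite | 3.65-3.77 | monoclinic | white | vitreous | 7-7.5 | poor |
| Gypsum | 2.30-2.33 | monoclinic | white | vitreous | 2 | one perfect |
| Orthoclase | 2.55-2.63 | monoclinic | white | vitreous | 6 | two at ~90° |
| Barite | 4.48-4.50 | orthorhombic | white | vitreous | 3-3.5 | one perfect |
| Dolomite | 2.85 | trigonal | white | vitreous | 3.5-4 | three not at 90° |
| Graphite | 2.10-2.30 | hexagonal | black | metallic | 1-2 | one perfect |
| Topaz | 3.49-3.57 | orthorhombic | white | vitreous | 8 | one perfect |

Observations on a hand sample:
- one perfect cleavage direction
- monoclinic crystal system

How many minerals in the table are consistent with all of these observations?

3

One perfect cleavage direction: Sillimanite, Kyanite, Azurite, Epidote, Kaolinite, Goethite, Molybdenite, Gypsum, Barite, Graphite, Topaz remain.
Monoclinic crystal system: only Azurite, Epidote, Gypsum remain.
Consistent with every observation: Azurite, Epidote, Gypsum.
That is 3 minerals.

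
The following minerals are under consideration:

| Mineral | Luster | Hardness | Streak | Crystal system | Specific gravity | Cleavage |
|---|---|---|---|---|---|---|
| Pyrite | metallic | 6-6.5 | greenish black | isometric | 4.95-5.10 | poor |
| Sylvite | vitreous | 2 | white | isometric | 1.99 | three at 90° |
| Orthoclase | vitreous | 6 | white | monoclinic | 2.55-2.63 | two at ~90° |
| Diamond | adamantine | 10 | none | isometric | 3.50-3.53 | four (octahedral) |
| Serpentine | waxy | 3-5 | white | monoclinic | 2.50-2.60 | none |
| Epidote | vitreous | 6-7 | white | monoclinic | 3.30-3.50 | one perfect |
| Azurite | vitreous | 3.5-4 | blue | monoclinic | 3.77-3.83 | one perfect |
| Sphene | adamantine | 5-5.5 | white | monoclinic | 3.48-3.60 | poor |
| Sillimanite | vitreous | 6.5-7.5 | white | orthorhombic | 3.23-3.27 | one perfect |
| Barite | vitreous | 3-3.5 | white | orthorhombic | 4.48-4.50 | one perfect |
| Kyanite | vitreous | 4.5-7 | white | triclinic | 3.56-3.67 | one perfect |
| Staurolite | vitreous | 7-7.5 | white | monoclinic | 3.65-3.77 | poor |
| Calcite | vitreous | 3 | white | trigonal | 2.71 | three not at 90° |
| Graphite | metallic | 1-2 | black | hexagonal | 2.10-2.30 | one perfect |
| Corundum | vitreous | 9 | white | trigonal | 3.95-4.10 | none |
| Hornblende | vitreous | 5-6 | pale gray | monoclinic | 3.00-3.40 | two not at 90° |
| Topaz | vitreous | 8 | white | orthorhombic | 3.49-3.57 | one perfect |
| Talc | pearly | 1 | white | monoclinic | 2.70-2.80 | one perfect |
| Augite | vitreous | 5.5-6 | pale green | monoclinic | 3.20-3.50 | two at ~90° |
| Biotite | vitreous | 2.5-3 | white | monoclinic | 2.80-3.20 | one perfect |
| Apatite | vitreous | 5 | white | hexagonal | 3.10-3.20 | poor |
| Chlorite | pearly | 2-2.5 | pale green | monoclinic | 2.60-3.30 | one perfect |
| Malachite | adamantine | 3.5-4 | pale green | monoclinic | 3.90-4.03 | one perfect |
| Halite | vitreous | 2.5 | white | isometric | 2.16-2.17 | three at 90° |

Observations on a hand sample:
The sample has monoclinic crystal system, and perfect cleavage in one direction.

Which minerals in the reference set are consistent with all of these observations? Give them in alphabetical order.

Monoclinic crystal system — Orthoclase, Serpentine, Epidote, Azurite, Sphene, Staurolite, Hornblende, Talc, Augite, Biotite, Chlorite, Malachite remain.
Perfect cleavage in one direction rules out Orthoclase, Serpentine, Sphene, Staurolite, Hornblende, Augite.
Consistent with every observation: Azurite, Biotite, Chlorite, Epidote, Malachite, Talc.

Azurite, Biotite, Chlorite, Epidote, Malachite, Talc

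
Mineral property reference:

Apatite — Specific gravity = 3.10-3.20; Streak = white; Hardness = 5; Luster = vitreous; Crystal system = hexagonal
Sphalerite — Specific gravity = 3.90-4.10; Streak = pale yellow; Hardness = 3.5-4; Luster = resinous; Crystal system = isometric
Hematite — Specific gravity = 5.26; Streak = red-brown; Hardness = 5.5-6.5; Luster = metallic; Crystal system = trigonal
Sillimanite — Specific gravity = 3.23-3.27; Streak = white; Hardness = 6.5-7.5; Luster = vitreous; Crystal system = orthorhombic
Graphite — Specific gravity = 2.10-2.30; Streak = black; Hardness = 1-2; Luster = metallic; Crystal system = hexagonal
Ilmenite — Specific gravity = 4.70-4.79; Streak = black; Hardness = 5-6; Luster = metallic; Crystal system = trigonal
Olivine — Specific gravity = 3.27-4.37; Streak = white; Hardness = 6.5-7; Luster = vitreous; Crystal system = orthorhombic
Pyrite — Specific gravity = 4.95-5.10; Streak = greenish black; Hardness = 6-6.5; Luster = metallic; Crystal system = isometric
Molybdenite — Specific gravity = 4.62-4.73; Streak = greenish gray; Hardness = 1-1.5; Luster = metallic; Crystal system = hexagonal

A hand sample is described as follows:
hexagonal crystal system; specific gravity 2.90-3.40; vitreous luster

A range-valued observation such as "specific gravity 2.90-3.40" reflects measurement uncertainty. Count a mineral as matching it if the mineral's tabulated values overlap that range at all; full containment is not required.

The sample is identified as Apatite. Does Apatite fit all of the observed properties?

Hexagonal crystal system — is consistent with Apatite (hexagonal system).
Specific gravity 2.90-3.40 — is consistent with Apatite (SG 3.10-3.20).
Vitreous luster — is consistent with Apatite (vitreous luster).
All observations are consistent with the tabulated values for Apatite.

Consistent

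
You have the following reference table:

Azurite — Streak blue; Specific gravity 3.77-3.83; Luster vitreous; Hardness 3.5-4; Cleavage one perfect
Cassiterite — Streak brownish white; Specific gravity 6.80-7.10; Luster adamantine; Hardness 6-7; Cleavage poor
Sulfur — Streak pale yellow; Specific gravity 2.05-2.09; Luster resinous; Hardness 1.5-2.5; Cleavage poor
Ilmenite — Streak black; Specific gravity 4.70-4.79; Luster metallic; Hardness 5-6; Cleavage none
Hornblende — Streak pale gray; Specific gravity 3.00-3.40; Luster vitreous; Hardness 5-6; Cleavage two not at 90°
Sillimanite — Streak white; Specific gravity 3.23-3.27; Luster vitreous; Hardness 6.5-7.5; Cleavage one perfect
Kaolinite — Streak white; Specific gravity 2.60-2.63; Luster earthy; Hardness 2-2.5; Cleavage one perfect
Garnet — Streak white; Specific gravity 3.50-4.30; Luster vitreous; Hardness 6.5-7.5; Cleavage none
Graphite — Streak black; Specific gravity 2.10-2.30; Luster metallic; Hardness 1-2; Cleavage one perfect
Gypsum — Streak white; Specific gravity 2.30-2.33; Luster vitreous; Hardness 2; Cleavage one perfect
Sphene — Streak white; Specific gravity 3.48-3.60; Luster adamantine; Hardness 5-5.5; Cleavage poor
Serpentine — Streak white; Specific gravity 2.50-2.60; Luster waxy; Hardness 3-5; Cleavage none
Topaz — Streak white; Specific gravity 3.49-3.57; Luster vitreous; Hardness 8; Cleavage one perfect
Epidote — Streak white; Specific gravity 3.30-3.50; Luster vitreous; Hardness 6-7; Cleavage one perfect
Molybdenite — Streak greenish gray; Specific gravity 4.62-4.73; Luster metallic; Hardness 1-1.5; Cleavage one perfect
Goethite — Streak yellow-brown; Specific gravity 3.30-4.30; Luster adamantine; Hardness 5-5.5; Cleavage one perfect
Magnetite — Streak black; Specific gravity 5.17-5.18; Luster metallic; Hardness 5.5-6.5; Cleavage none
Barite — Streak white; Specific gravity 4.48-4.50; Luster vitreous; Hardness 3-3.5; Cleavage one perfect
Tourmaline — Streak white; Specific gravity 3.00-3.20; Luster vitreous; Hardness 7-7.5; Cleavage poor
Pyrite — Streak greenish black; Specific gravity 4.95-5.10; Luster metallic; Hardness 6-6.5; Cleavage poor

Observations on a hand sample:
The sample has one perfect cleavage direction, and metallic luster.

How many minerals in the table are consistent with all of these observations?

2

One perfect cleavage direction: only Azurite, Sillimanite, Kaolinite, Graphite, Gypsum, Topaz, Epidote, Molybdenite, Goethite, Barite remain.
Metallic luster: leaves Graphite, Molybdenite.
Remaining candidates: Graphite, Molybdenite.
That is 2 minerals.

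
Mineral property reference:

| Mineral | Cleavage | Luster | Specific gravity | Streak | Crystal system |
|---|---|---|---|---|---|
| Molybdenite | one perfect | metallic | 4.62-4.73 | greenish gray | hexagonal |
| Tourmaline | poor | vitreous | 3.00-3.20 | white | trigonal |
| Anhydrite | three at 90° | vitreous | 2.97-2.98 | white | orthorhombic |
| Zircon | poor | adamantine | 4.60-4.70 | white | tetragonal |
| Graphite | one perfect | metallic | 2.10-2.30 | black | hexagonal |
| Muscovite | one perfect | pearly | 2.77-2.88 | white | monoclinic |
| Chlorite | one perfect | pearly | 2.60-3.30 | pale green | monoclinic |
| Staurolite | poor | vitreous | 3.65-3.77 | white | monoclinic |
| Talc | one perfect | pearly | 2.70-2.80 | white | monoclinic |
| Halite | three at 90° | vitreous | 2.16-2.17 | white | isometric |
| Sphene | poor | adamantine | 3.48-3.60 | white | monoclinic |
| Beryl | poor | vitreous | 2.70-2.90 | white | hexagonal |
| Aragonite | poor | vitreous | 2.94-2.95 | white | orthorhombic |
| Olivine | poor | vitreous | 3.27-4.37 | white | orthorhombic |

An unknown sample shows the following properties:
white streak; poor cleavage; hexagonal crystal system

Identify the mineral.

White streak rules out Molybdenite, Graphite, Chlorite.
Poor cleavage is inconsistent with Anhydrite, Muscovite, Talc, Halite.
Hexagonal crystal system — Beryl remains.
Beryl is the sole remaining match.

Beryl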